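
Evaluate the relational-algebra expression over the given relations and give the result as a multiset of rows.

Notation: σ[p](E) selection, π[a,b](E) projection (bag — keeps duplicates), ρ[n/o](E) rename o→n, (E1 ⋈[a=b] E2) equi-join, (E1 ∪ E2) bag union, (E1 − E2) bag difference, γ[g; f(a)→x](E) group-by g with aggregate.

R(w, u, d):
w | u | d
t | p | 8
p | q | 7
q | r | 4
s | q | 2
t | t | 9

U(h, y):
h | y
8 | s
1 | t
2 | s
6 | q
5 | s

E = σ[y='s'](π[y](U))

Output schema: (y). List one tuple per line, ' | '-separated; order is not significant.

Per-node cardinality:
  U → 5
  π[y](U) → 5
  σ[y='s'](π[y](U)) → 3

== RESULT ==
y
s
s
s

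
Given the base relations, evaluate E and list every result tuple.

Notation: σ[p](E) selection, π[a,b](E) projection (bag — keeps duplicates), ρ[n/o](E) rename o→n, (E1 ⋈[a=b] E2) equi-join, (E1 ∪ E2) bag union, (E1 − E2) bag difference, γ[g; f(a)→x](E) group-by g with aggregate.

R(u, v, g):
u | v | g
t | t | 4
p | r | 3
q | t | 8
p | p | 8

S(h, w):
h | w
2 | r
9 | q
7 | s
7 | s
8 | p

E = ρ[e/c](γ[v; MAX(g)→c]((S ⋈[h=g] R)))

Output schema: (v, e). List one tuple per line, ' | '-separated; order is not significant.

Stepwise |·|:
  S → 5
  R → 4
  (S ⋈[h=g] R) → 2
  γ[v; MAX(g)→c]((S ⋈[h=g] R)) → 2
  ρ[e/c](γ[v; MAX(g)→c]((S ⋈[h=g] R))) → 2

== RESULT ==
v | e
p | 8
t | 8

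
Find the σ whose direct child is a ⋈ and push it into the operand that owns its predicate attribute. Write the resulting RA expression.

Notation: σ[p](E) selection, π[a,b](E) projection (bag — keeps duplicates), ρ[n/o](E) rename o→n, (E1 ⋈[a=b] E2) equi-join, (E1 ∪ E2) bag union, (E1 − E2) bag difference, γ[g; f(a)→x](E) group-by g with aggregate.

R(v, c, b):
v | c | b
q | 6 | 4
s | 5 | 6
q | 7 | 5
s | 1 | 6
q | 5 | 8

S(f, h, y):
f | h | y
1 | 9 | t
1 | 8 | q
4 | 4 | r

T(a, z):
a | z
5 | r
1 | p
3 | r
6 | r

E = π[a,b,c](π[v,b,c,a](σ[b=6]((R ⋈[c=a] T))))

σ filters on b, owned by the left side.
E' = π[a,b,c](π[v,b,c,a]((σ[b=6](R) ⋈[c=a] T)))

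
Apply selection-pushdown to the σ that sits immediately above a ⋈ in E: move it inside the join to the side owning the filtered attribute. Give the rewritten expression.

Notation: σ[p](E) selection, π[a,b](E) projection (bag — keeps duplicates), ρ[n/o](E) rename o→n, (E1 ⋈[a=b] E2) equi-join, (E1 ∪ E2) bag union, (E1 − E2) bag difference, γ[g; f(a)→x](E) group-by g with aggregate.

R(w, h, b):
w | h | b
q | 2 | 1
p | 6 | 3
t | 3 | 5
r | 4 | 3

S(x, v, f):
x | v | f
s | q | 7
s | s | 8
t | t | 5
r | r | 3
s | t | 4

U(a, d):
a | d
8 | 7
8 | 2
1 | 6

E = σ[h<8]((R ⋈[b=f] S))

σ filters on h, owned by the left side.
E' = (σ[h<8](R) ⋈[b=f] S)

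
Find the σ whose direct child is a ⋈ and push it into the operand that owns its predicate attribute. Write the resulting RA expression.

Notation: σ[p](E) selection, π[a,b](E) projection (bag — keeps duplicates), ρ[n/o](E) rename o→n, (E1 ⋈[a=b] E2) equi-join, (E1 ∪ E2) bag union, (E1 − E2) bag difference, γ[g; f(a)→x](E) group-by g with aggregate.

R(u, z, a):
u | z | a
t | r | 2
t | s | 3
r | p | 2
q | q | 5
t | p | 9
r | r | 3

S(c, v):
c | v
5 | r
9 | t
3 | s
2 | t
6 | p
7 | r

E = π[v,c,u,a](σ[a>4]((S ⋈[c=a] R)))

σ filters on a, owned by the right side.
E' = π[v,c,u,a]((S ⋈[c=a] σ[a>4](R)))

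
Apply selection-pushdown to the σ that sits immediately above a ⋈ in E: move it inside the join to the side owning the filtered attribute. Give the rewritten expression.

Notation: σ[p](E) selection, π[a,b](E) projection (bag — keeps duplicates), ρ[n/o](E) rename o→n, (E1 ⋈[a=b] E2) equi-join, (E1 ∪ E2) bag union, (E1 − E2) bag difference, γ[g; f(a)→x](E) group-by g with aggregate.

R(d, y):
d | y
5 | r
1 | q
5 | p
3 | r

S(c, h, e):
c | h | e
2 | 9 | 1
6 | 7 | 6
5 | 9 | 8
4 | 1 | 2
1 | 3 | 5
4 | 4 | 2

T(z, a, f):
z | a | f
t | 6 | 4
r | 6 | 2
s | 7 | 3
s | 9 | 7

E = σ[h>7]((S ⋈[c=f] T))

σ filters on h, owned by the left side.
E' = (σ[h>7](S) ⋈[c=f] T)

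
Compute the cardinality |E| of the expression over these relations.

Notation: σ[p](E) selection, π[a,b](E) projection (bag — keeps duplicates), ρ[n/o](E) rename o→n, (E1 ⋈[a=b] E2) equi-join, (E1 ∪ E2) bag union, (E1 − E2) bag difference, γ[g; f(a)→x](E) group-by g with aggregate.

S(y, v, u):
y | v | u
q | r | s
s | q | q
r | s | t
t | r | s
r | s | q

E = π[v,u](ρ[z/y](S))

Per-node cardinality:
  S → 5
  ρ[z/y](S) → 5
  π[v,u](ρ[z/y](S)) → 5

|E| = 5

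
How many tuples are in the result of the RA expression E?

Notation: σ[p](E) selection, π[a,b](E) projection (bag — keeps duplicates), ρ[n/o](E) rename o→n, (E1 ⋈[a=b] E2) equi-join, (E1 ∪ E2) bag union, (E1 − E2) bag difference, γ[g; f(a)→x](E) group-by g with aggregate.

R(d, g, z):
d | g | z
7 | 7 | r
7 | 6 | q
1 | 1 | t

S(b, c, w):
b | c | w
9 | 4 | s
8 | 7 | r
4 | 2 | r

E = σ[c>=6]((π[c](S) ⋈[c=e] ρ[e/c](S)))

Row counts bottom-up:
  S → 3
  π[c](S) → 3
  S → 3
  ρ[e/c](S) → 3
  (π[c](S) ⋈[c=e] ρ[e/c](S)) → 3
  σ[c>=6]((π[c](S) ⋈[c=e] ρ[e/c](S))) → 1

|E| = 1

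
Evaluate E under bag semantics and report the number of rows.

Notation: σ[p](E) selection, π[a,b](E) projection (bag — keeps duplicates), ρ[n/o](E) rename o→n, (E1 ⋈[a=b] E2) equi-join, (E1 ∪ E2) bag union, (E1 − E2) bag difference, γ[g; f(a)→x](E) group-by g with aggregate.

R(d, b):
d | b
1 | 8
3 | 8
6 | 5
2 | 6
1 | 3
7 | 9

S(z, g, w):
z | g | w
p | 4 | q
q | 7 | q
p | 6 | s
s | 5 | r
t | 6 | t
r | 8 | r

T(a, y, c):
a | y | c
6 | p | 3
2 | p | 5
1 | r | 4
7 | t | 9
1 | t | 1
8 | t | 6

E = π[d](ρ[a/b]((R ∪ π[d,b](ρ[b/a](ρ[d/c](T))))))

Stepwise |·|:
  R → 6
  T → 6
  ρ[d/c](T) → 6
  ρ[b/a](ρ[d/c](T)) → 6
  π[d,b](ρ[b/a](ρ[d/c](T))) → 6
  (R ∪ π[d,b](ρ[b/a](ρ[d/c](T)))) → 12
  ρ[a/b]((R ∪ π[d,b](ρ[b/a](ρ[d/c](T))))) → 12
  π[d](ρ[a/b]((R ∪ π[d,b](ρ[b/a](ρ[d/c](T)))))) → 12

|E| = 12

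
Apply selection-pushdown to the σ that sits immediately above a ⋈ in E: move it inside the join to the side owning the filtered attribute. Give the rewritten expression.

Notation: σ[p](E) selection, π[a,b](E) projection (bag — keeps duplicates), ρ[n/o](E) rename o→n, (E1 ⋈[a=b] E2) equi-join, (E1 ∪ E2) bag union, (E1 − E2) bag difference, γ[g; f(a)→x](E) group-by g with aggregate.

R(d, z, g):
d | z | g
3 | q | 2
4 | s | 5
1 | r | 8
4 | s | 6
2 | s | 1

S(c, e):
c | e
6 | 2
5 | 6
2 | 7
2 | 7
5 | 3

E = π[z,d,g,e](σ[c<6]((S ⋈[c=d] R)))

σ filters on c, owned by the left side.
E' = π[z,d,g,e]((σ[c<6](S) ⋈[c=d] R))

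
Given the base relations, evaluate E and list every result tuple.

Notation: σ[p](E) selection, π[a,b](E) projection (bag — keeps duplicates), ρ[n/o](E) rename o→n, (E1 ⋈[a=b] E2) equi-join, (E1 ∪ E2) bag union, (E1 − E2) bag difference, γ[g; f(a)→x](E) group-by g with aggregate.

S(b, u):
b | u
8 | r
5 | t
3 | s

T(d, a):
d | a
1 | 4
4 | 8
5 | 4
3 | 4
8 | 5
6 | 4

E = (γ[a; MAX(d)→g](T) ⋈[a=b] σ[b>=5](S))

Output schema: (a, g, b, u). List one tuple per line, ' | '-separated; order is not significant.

Per-node cardinality:
  T → 6
  γ[a; MAX(d)→g](T) → 3
  S → 3
  σ[b>=5](S) → 2
  (γ[a; MAX(d)→g](T) ⋈[a=b] σ[b>=5](S)) → 2

== RESULT ==
a | g | b | u
5 | 8 | 5 | t
8 | 4 | 8 | r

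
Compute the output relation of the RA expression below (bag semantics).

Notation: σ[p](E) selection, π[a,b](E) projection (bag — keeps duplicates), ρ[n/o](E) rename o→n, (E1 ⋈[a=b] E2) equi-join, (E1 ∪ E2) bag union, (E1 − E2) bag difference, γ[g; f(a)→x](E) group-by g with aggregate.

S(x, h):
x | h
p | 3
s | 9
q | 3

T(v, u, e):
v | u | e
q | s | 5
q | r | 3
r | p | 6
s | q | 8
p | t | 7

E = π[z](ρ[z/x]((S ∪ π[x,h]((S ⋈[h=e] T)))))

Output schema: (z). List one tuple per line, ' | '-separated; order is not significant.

Per-node cardinality:
  S → 3
  S → 3
  T → 5
  (S ⋈[h=e] T) → 2
  π[x,h]((S ⋈[h=e] T)) → 2
  (S ∪ π[x,h]((S ⋈[h=e] T))) → 5
  ρ[z/x]((S ∪ π[x,h]((S ⋈[h=e] T)))) → 5
  π[z](ρ[z/x]((S ∪ π[x,h]((S ⋈[h=e] T))))) → 5

== RESULT ==
z
p
p
q
q
s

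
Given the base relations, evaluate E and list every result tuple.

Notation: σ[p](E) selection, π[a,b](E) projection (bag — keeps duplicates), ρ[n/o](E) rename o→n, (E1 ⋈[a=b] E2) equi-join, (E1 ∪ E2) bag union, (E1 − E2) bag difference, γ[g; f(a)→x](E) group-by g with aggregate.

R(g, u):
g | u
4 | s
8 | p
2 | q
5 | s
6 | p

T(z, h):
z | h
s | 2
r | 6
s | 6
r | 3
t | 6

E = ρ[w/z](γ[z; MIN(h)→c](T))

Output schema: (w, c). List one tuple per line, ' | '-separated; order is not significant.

Row counts bottom-up:
  T → 5
  γ[z; MIN(h)→c](T) → 3
  ρ[w/z](γ[z; MIN(h)→c](T)) → 3

== RESULT ==
w | c
r | 3
s | 2
t | 6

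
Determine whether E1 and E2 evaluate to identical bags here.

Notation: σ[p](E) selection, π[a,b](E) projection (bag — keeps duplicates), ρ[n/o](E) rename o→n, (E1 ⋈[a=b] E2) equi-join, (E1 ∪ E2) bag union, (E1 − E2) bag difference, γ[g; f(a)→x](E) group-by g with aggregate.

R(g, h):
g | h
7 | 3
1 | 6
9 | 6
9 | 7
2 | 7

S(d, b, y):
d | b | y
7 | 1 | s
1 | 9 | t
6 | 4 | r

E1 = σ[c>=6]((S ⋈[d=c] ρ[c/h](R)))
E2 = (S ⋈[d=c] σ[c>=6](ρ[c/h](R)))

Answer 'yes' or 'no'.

E1 row counts bottom-up:
  S → 3
  R → 5
  ρ[c/h](R) → 5
  (S ⋈[d=c] ρ[c/h](R)) → 4
  σ[c>=6]((S ⋈[d=c] ρ[c/h](R))) → 4
E2 row counts bottom-up:
  S → 3
  R → 5
  ρ[c/h](R) → 5
  σ[c>=6](ρ[c/h](R)) → 4
  (S ⋈[d=c] σ[c>=6](ρ[c/h](R))) → 4

E1 and E2 produce the same multiset:
d | b | y | g | c
6 | 4 | r | 1 | 6
6 | 4 | r | 9 | 6
7 | 1 | s | 2 | 7
7 | 1 | s | 9 | 7

yes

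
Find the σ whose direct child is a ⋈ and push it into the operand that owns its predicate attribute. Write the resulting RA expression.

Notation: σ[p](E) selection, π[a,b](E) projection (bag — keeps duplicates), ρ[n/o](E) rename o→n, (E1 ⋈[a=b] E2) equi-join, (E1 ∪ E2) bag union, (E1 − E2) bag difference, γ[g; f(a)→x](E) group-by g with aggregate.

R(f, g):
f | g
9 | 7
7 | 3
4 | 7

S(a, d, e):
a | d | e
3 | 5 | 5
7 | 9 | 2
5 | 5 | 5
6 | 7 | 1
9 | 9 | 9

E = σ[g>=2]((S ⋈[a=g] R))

σ filters on g, owned by the right side.
E' = (S ⋈[a=g] σ[g>=2](R))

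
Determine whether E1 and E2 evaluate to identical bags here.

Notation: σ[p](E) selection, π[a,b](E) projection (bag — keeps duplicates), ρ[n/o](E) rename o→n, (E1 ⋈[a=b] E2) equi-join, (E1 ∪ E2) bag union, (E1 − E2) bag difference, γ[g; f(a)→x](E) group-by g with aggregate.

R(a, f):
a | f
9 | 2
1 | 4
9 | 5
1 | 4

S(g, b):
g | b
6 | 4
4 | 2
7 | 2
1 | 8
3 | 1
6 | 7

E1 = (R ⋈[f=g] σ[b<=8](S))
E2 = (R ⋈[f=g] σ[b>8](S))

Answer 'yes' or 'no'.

E1 stepwise |·|:
  R → 4
  S → 6
  σ[b<=8](S) → 6
  (R ⋈[f=g] σ[b<=8](S)) → 2
E2 stepwise |·|:
  R → 4
  S → 6
  σ[b>8](S) → 0
  (R ⋈[f=g] σ[b>8](S)) → 0

E1 result:
a | f | g | b
1 | 4 | 4 | 2
1 | 4 | 4 | 2
E2 result:
a | f | g | b
(0 rows)
Witness: (1, 4, 4, 2) appears 2× in E1 but 0× in E2.

no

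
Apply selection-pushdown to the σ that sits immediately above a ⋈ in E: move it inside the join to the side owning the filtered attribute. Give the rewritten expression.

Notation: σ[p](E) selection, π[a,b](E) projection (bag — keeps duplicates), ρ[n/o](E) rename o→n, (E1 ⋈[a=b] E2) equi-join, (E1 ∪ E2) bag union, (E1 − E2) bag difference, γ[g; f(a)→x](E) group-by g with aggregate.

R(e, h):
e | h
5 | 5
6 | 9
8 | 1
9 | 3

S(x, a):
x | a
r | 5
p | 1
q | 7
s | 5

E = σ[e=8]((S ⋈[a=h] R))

σ filters on e, owned by the right side.
E' = (S ⋈[a=h] σ[e=8](R))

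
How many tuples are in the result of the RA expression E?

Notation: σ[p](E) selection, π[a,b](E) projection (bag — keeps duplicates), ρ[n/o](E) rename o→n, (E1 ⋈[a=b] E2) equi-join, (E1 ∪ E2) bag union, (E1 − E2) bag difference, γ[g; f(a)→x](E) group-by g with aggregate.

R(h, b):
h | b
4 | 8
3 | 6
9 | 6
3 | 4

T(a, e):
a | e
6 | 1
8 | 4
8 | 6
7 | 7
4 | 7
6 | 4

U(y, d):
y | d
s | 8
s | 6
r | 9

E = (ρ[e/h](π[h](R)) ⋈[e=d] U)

Row counts bottom-up:
  R → 4
  π[h](R) → 4
  ρ[e/h](π[h](R)) → 4
  U → 3
  (ρ[e/h](π[h](R)) ⋈[e=d] U) → 1

|E| = 1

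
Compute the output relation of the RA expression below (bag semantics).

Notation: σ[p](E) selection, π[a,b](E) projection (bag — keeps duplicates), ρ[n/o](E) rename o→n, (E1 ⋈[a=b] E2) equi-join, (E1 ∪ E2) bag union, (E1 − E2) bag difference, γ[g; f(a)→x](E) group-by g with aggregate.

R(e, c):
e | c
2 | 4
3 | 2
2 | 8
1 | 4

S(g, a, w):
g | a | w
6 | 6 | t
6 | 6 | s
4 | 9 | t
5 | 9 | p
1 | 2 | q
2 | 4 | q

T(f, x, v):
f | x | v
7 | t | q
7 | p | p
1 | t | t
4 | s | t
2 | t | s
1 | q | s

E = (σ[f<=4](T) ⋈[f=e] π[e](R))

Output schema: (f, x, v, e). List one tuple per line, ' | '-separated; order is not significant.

Stepwise |·|:
  T → 6
  σ[f<=4](T) → 4
  R → 4
  π[e](R) → 4
  (σ[f<=4](T) ⋈[f=e] π[e](R)) → 4

== RESULT ==
f | x | v | e
1 | q | s | 1
1 | t | t | 1
2 | t | s | 2
2 | t | s | 2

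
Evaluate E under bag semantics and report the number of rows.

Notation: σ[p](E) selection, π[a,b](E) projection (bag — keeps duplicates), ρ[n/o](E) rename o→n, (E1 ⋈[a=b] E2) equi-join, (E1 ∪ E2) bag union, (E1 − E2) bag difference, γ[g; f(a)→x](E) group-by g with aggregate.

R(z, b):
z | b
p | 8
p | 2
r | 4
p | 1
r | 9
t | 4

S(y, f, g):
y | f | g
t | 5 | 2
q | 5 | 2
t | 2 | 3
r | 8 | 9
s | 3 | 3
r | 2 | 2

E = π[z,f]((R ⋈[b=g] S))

Subexpression sizes:
  R → 6
  S → 6
  (R ⋈[b=g] S) → 4
  π[z,f]((R ⋈[b=g] S)) → 4

|E| = 4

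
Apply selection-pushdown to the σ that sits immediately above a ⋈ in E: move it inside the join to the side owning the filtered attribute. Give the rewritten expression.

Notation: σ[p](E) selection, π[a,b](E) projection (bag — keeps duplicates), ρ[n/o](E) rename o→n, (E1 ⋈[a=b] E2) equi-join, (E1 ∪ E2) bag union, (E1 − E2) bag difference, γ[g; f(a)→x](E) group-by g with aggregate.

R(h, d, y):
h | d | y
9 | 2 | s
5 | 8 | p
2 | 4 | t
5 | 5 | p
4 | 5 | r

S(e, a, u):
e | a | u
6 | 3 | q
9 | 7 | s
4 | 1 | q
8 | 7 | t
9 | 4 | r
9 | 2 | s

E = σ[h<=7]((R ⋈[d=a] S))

σ filters on h, owned by the left side.
E' = (σ[h<=7](R) ⋈[d=a] S)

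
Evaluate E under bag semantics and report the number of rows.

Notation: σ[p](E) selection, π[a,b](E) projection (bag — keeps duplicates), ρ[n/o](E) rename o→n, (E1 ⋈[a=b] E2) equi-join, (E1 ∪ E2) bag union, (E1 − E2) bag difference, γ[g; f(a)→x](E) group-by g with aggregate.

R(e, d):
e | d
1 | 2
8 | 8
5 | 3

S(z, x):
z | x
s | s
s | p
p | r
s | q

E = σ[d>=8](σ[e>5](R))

Per-node cardinality:
  R → 3
  σ[e>5](R) → 1
  σ[d>=8](σ[e>5](R)) → 1

|E| = 1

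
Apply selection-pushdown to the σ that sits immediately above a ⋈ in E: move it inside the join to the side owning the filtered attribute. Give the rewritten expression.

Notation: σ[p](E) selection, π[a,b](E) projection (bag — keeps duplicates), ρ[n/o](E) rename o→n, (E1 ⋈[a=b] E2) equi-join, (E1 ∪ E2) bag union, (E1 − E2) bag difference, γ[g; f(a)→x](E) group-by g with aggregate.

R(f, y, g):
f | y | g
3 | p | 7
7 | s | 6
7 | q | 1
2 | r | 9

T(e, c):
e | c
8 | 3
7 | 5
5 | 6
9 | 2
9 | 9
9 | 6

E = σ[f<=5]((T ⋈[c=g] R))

σ filters on f, owned by the right side.
E' = (T ⋈[c=g] σ[f<=5](R))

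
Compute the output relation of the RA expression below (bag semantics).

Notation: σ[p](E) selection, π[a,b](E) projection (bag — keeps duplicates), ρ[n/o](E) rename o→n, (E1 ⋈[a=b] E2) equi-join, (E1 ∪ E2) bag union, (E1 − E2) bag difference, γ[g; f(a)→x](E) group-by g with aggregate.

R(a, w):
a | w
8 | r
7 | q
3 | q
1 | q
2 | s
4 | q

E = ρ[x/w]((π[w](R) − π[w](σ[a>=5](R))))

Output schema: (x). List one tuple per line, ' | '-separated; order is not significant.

Subexpression sizes:
  R → 6
  π[w](R) → 6
  R → 6
  σ[a>=5](R) → 2
  π[w](σ[a>=5](R)) → 2
  (π[w](R) − π[w](σ[a>=5](R))) → 4
  ρ[x/w]((π[w](R) − π[w](σ[a>=5](R)))) → 4

== RESULT ==
x
q
q
q
s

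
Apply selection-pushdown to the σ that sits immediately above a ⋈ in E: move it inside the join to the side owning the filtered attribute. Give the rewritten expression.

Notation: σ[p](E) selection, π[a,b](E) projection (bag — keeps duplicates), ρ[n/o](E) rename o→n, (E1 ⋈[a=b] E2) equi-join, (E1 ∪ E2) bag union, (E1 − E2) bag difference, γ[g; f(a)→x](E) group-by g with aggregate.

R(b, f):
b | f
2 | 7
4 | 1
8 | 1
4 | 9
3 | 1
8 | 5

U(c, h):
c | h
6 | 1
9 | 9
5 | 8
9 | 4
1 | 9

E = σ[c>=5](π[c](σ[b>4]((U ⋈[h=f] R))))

σ filters on b, owned by the right side.
E' = σ[c>=5](π[c]((U ⋈[h=f] σ[b>4](R))))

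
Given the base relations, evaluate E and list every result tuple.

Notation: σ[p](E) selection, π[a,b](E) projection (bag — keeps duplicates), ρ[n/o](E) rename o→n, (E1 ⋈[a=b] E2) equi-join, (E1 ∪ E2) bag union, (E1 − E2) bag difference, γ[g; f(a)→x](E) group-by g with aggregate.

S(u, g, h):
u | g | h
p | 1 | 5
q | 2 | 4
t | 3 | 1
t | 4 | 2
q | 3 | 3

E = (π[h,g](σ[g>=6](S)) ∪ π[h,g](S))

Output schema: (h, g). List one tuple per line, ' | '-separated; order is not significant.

Stepwise |·|:
  S → 5
  σ[g>=6](S) → 0
  π[h,g](σ[g>=6](S)) → 0
  S → 5
  π[h,g](S) → 5
  (π[h,g](σ[g>=6](S)) ∪ π[h,g](S)) → 5

== RESULT ==
h | g
1 | 3
2 | 4
3 | 3
4 | 2
5 | 1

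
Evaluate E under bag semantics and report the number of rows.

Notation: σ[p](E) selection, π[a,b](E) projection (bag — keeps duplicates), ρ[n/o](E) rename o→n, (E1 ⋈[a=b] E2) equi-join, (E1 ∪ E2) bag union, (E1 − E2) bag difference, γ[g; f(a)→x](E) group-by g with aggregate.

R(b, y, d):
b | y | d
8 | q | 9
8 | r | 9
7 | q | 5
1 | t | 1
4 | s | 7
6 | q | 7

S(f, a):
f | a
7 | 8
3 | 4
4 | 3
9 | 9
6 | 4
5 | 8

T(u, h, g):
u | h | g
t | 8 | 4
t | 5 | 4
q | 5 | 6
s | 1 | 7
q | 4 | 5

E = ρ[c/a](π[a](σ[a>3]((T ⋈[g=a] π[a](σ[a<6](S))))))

Row counts bottom-up:
  T → 5
  S → 6
  σ[a<6](S) → 3
  π[a](σ[a<6](S)) → 3
  (T ⋈[g=a] π[a](σ[a<6](S))) → 4
  σ[a>3]((T ⋈[g=a] π[a](σ[a<6](S)))) → 4
  π[a](σ[a>3]((T ⋈[g=a] π[a](σ[a<6](S))))) → 4
  ρ[c/a](π[a](σ[a>3]((T ⋈[g=a] π[a](σ[a<6](S)))))) → 4

|E| = 4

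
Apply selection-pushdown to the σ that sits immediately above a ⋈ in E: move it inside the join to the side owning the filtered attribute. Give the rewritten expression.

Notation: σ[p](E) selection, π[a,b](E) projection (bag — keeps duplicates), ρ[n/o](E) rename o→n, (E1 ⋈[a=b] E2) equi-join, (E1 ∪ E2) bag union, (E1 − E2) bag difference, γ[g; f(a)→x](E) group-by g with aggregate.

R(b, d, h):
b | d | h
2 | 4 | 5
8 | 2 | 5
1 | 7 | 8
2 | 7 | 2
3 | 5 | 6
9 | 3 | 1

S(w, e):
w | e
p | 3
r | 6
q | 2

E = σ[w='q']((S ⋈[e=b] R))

σ filters on w, owned by the left side.
E' = (σ[w='q'](S) ⋈[e=b] R)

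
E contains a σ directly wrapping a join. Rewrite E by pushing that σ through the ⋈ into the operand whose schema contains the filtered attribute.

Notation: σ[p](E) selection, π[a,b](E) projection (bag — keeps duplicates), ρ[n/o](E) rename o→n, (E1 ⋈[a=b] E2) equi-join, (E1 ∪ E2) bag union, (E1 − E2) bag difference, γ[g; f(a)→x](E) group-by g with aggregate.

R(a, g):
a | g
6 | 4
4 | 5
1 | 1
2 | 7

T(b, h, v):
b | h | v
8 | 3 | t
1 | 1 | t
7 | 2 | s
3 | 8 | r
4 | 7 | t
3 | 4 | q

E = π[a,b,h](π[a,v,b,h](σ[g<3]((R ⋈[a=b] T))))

σ filters on g, owned by the left side.
E' = π[a,b,h](π[a,v,b,h]((σ[g<3](R) ⋈[a=b] T)))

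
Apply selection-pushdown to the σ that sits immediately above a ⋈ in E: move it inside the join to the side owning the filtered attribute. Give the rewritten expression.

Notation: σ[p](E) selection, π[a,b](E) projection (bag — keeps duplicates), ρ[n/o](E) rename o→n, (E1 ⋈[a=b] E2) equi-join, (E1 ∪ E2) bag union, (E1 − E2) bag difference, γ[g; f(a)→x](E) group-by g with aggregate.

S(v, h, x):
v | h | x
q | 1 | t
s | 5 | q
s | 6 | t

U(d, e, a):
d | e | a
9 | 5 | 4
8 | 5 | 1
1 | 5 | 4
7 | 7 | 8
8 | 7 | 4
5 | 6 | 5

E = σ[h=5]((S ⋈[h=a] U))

σ filters on h, owned by the left side.
E' = (σ[h=5](S) ⋈[h=a] U)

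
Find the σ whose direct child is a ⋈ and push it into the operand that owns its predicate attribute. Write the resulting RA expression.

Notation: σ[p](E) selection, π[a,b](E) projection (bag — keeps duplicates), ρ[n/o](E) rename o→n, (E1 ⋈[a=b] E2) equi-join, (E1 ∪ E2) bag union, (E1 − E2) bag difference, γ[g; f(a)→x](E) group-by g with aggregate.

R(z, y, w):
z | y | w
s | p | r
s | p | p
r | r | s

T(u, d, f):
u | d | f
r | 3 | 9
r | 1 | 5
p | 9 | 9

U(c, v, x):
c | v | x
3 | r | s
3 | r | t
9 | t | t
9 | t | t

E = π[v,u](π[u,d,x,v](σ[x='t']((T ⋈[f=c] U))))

σ filters on x, owned by the right side.
E' = π[v,u](π[u,d,x,v]((T ⋈[f=c] σ[x='t'](U))))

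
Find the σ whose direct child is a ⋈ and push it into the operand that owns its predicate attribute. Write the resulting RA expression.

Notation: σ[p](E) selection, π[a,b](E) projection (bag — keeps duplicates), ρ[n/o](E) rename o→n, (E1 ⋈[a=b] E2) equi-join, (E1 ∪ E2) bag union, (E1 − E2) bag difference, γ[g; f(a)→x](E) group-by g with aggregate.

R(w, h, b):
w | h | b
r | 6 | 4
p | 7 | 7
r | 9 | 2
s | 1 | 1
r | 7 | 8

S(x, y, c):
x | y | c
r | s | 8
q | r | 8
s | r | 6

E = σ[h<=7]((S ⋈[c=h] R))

σ filters on h, owned by the right side.
E' = (S ⋈[c=h] σ[h<=7](R))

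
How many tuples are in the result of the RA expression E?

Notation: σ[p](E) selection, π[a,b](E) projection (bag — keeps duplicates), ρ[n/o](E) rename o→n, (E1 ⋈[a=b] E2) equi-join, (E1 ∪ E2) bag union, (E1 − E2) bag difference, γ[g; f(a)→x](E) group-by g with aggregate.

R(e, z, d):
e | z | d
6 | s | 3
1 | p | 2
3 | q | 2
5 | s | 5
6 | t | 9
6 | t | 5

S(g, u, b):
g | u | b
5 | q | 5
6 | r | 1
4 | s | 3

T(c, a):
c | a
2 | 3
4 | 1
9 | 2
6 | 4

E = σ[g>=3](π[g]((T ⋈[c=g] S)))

Per-node cardinality:
  T → 4
  S → 3
  (T ⋈[c=g] S) → 2
  π[g]((T ⋈[c=g] S)) → 2
  σ[g>=3](π[g]((T ⋈[c=g] S))) → 2

|E| = 2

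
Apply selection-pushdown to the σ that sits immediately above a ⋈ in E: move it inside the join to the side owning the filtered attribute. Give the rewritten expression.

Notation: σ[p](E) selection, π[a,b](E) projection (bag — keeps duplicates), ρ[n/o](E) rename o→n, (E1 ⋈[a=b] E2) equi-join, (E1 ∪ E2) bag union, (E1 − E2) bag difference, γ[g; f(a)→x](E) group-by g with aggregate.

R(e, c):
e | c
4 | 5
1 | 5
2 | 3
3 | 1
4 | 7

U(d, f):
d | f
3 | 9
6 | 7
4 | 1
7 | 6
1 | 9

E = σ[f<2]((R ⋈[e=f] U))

σ filters on f, owned by the right side.
E' = (R ⋈[e=f] σ[f<2](U))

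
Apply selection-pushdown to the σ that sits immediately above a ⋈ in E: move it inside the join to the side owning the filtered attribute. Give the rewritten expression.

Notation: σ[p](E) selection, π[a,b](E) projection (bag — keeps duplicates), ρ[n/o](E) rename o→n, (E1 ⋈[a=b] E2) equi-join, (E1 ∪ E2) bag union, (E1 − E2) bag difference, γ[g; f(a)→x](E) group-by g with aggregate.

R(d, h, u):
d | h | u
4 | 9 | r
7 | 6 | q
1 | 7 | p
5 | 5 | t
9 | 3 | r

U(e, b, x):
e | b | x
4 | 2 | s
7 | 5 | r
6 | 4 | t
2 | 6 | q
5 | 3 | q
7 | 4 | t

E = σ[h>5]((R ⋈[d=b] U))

σ filters on h, owned by the left side.
E' = (σ[h>5](R) ⋈[d=b] U)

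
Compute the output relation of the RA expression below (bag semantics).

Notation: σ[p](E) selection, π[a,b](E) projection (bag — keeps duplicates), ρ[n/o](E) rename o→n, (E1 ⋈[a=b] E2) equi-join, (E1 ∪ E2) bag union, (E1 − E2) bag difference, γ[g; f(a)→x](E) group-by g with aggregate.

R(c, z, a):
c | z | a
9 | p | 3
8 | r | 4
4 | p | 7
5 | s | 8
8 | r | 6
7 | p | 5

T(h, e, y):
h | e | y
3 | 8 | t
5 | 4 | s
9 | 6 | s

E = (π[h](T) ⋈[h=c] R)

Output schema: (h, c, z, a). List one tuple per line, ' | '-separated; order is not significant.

Row counts bottom-up:
  T → 3
  π[h](T) → 3
  R → 6
  (π[h](T) ⋈[h=c] R) → 2

== RESULT ==
h | c | z | a
5 | 5 | s | 8
9 | 9 | p | 3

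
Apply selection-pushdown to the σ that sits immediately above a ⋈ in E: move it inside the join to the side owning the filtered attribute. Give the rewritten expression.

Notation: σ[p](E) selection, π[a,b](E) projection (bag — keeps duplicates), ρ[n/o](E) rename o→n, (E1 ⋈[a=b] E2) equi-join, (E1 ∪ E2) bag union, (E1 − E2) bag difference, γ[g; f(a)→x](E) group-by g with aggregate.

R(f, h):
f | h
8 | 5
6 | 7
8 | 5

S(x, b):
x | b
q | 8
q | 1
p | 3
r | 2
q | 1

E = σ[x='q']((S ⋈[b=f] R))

σ filters on x, owned by the left side.
E' = (σ[x='q'](S) ⋈[b=f] R)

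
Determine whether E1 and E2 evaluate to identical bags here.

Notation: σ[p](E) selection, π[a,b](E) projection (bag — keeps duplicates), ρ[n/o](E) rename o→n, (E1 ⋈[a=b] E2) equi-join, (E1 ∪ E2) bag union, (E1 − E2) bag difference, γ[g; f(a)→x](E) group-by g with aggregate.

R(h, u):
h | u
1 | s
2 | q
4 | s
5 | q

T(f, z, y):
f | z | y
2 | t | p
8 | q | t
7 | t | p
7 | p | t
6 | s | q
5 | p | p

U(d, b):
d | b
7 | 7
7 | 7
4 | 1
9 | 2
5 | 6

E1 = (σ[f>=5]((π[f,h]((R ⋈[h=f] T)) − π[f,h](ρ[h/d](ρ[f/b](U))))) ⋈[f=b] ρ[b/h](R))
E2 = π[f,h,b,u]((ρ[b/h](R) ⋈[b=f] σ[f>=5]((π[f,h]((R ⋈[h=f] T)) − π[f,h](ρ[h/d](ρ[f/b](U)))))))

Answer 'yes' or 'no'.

E1 subexpression sizes:
  R → 4
  T → 6
  (R ⋈[h=f] T) → 2
  π[f,h]((R ⋈[h=f] T)) → 2
  U → 5
  ρ[f/b](U) → 5
  ρ[h/d](ρ[f/b](U)) → 5
  π[f,h](ρ[h/d](ρ[f/b](U))) → 5
  (π[f,h]((R ⋈[h=f] T)) − π[f,h](ρ[h/d](ρ[f/b](U)))) → 2
  σ[f>=5]((π[f,h]((R ⋈[h=f] T)) − π[f,h](ρ[h/d](ρ[f/b](U))))) → 1
  R → 4
  ρ[b/h](R) → 4
  (σ[f>=5]((π[f,h]((R ⋈[h=f] T)) − π[f,h](ρ[h/d](ρ[f/b](U))))) ⋈[f=b] ρ[b/h](R)) → 1
E2 subexpression sizes:
  R → 4
  ρ[b/h](R) → 4
  R → 4
  T → 6
  (R ⋈[h=f] T) → 2
  π[f,h]((R ⋈[h=f] T)) → 2
  U → 5
  ρ[f/b](U) → 5
  ρ[h/d](ρ[f/b](U)) → 5
  π[f,h](ρ[h/d](ρ[f/b](U))) → 5
  (π[f,h]((R ⋈[h=f] T)) − π[f,h](ρ[h/d](ρ[f/b](U)))) → 2
  σ[f>=5]((π[f,h]((R ⋈[h=f] T)) − π[f,h](ρ[h/d](ρ[f/b](U))))) → 1
  (ρ[b/h](R) ⋈[b=f] σ[f>=5]((π[f,h]((R ⋈[h=f] T)) − π[f,h](ρ[h/d](ρ[f/b](U)))))) → 1
  π[f,h,b,u]((ρ[b/h](R) ⋈[b=f] σ[f>=5]((π[f,h]((R ⋈[h=f] T)) − π[f,h](ρ[h/d](ρ[f/b](U))))))) → 1

E1 and E2 produce the same multiset:
f | h | b | u
5 | 5 | 5 | q

yes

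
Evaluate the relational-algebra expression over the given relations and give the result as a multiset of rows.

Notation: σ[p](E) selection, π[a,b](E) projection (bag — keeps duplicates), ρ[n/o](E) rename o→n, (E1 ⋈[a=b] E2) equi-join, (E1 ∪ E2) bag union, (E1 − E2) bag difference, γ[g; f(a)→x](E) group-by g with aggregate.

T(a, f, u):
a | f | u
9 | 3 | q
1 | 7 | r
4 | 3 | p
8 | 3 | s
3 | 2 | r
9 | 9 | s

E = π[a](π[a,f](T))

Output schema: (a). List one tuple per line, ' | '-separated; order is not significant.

Subexpression sizes:
  T → 6
  π[a,f](T) → 6
  π[a](π[a,f](T)) → 6

== RESULT ==
a
1
3
4
8
9
9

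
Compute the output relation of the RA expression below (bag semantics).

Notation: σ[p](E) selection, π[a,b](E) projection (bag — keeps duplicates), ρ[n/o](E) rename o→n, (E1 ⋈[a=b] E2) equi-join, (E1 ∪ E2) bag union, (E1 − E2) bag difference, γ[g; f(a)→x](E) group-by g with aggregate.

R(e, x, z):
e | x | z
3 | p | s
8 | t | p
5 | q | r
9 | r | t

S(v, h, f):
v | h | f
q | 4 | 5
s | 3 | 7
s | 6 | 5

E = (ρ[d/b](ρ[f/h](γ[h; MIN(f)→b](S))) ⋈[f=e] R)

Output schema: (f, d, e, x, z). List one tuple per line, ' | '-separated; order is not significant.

Subexpression sizes:
  S → 3
  γ[h; MIN(f)→b](S) → 3
  ρ[f/h](γ[h; MIN(f)→b](S)) → 3
  ρ[d/b](ρ[f/h](γ[h; MIN(f)→b](S))) → 3
  R → 4
  (ρ[d/b](ρ[f/h](γ[h; MIN(f)→b](S))) ⋈[f=e] R) → 1

== RESULT ==
f | d | e | x | z
3 | 7 | 3 | p | s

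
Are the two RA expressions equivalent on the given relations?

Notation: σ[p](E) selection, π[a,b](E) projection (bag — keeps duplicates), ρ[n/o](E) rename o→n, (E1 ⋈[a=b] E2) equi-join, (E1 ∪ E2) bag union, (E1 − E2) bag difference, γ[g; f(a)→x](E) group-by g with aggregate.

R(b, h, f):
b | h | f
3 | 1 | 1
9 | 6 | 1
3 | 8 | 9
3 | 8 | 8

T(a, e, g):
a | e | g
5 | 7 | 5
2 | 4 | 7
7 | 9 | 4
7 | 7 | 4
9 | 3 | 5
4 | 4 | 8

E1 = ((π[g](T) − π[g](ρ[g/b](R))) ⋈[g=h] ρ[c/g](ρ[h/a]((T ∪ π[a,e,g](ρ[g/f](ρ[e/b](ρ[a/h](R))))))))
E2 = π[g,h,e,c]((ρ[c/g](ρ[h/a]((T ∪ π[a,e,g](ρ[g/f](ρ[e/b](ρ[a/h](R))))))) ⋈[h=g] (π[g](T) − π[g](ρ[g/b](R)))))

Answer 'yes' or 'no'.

E1 row counts bottom-up:
  T → 6
  π[g](T) → 6
  R → 4
  ρ[g/b](R) → 4
  π[g](ρ[g/b](R)) → 4
  (π[g](T) − π[g](ρ[g/b](R))) → 6
  T → 6
  R → 4
  ρ[a/h](R) → 4
  ρ[e/b](ρ[a/h](R)) → 4
  ρ[g/f](ρ[e/b](ρ[a/h](R))) → 4
  π[a,e,g](ρ[g/f](ρ[e/b](ρ[a/h](R)))) → 4
  (T ∪ π[a,e,g](ρ[g/f](ρ[e/b](ρ[a/h](R))))) → 10
  ρ[h/a]((T ∪ π[a,e,g](ρ[g/f](ρ[e/b](ρ[a/h](R)))))) → 10
  ρ[c/g](ρ[h/a]((T ∪ π[a,e,g](ρ[g/f](ρ[e/b](ρ[a/h](R))))))) → 10
  ((π[g](T) − π[g](ρ[g/b](R))) ⋈[g=h] ρ[c/g](ρ[h/a]((T ∪ π[a,e,g](ρ[g/f](ρ[e/b](ρ[a/h](R)))))))) → 8
E2 row counts bottom-up:
  T → 6
  R → 4
  ρ[a/h](R) → 4
  ρ[e/b](ρ[a/h](R)) → 4
  ρ[g/f](ρ[e/b](ρ[a/h](R))) → 4
  π[a,e,g](ρ[g/f](ρ[e/b](ρ[a/h](R)))) → 4
  (T ∪ π[a,e,g](ρ[g/f](ρ[e/b](ρ[a/h](R))))) → 10
  ρ[h/a]((T ∪ π[a,e,g](ρ[g/f](ρ[e/b](ρ[a/h](R)))))) → 10
  ρ[c/g](ρ[h/a]((T ∪ π[a,e,g](ρ[g/f](ρ[e/b](ρ[a/h](R))))))) → 10
  T → 6
  π[g](T) → 6
  R → 4
  ρ[g/b](R) → 4
  π[g](ρ[g/b](R)) → 4
  (π[g](T) − π[g](ρ[g/b](R))) → 6
  (ρ[c/g](ρ[h/a]((T ∪ π[a,e,g](ρ[g/f](ρ[e/b](ρ[a/h](R))))))) ⋈[h=g] (π[g](T) − π[g](ρ[g/b](R)))) → 8
  π[g,h,e,c]((ρ[c/g](ρ[h/a]((T ∪ π[a,e,g](ρ[g/f](ρ[e/b](ρ[a/h](R))))))) ⋈[h=g] (π[g](T) − π[g](ρ[g/b](R))))) → 8

E1 and E2 produce the same multiset:
g | h | e | c
4 | 4 | 4 | 8
4 | 4 | 4 | 8
5 | 5 | 7 | 5
5 | 5 | 7 | 5
7 | 7 | 7 | 4
7 | 7 | 9 | 4
8 | 8 | 3 | 8
8 | 8 | 3 | 9

yes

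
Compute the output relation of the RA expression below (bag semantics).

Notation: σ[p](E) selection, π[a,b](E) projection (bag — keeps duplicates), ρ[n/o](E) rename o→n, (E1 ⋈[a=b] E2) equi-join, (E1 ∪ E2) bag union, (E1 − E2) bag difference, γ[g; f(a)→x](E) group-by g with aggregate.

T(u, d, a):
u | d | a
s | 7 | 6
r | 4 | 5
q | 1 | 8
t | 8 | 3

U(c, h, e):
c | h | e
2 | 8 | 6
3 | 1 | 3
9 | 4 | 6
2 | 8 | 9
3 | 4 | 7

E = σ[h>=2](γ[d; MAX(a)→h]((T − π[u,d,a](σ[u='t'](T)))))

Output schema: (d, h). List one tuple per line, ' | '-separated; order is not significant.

Subexpression sizes:
  T → 4
  T → 4
  σ[u='t'](T) → 1
  π[u,d,a](σ[u='t'](T)) → 1
  (T − π[u,d,a](σ[u='t'](T))) → 3
  γ[d; MAX(a)→h]((T − π[u,d,a](σ[u='t'](T)))) → 3
  σ[h>=2](γ[d; MAX(a)→h]((T − π[u,d,a](σ[u='t'](T))))) → 3

== RESULT ==
d | h
1 | 8
4 | 5
7 | 6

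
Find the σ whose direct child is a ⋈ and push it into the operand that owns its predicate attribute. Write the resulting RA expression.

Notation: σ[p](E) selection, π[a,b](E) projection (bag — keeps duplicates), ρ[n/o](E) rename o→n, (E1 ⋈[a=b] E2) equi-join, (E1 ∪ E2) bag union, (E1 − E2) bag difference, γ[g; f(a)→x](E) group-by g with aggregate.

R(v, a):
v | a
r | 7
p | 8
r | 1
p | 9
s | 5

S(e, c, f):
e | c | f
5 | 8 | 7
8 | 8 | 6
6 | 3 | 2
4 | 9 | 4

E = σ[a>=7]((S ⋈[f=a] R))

σ filters on a, owned by the right side.
E' = (S ⋈[f=a] σ[a>=7](R))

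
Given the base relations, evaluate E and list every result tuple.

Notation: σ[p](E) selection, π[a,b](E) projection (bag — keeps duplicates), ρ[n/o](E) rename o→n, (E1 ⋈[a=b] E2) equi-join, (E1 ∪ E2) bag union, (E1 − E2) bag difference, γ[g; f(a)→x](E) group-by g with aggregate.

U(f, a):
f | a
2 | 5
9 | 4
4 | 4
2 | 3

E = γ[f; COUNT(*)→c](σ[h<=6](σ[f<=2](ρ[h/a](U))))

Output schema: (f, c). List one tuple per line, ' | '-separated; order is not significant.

Per-node cardinality:
  U → 4
  ρ[h/a](U) → 4
  σ[f<=2](ρ[h/a](U)) → 2
  σ[h<=6](σ[f<=2](ρ[h/a](U))) → 2
  γ[f; COUNT(*)→c](σ[h<=6](σ[f<=2](ρ[h/a](U)))) → 1

== RESULT ==
f | c
2 | 2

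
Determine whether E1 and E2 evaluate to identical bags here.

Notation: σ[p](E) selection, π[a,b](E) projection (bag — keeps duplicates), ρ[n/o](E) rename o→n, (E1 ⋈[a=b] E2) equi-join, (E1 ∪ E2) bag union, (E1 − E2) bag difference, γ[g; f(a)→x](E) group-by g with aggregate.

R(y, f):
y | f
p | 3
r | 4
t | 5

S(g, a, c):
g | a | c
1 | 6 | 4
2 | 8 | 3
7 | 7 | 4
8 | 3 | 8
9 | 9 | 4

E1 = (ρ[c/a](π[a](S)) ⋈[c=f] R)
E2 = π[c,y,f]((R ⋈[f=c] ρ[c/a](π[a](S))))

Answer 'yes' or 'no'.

E1 per-node cardinality:
  S → 5
  π[a](S) → 5
  ρ[c/a](π[a](S)) → 5
  R → 3
  (ρ[c/a](π[a](S)) ⋈[c=f] R) → 1
E2 per-node cardinality:
  R → 3
  S → 5
  π[a](S) → 5
  ρ[c/a](π[a](S)) → 5
  (R ⋈[f=c] ρ[c/a](π[a](S))) → 1
  π[c,y,f]((R ⋈[f=c] ρ[c/a](π[a](S)))) → 1

E1 and E2 produce the same multiset:
c | y | f
3 | p | 3

yes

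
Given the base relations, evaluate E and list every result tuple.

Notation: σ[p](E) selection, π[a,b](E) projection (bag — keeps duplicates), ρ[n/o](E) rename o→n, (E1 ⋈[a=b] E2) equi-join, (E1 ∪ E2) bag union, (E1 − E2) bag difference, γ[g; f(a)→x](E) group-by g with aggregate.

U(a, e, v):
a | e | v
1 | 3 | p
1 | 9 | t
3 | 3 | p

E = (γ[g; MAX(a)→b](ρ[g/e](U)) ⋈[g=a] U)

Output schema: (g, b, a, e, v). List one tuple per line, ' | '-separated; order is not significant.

Stepwise |·|:
  U → 3
  ρ[g/e](U) → 3
  γ[g; MAX(a)→b](ρ[g/e](U)) → 2
  U → 3
  (γ[g; MAX(a)→b](ρ[g/e](U)) ⋈[g=a] U) → 1

== RESULT ==
g | b | a | e | v
3 | 3 | 3 | 3 | p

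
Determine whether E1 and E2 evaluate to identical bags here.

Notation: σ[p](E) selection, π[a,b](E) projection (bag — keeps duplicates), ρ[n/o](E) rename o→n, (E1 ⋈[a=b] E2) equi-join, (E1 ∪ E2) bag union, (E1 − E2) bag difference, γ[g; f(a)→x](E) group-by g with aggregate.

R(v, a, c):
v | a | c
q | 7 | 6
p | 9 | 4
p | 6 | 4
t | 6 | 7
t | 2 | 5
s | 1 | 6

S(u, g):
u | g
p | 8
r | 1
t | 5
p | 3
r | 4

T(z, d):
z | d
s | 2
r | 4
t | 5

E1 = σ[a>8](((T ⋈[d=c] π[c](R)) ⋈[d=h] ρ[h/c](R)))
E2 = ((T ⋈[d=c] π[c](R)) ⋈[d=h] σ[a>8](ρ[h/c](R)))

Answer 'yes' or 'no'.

E1 stepwise |·|:
  T → 3
  R → 6
  π[c](R) → 6
  (T ⋈[d=c] π[c](R)) → 3
  R → 6
  ρ[h/c](R) → 6
  ((T ⋈[d=c] π[c](R)) ⋈[d=h] ρ[h/c](R)) → 5
  σ[a>8](((T ⋈[d=c] π[c](R)) ⋈[d=h] ρ[h/c](R))) → 2
E2 stepwise |·|:
  T → 3
  R → 6
  π[c](R) → 6
  (T ⋈[d=c] π[c](R)) → 3
  R → 6
  ρ[h/c](R) → 6
  σ[a>8](ρ[h/c](R)) → 1
  ((T ⋈[d=c] π[c](R)) ⋈[d=h] σ[a>8](ρ[h/c](R))) → 2

E1 and E2 produce the same multiset:
z | d | c | v | a | h
r | 4 | 4 | p | 9 | 4
r | 4 | 4 | p | 9 | 4

yes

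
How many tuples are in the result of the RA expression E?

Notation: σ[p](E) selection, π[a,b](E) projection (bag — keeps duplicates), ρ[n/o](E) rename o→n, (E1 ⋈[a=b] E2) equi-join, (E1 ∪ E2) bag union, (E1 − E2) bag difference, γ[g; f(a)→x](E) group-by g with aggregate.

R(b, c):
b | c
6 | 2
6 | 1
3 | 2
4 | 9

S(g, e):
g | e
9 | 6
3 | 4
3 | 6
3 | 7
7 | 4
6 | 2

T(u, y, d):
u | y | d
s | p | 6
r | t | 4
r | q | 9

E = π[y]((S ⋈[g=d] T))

Per-node cardinality:
  S → 6
  T → 3
  (S ⋈[g=d] T) → 2
  π[y]((S ⋈[g=d] T)) → 2

|E| = 2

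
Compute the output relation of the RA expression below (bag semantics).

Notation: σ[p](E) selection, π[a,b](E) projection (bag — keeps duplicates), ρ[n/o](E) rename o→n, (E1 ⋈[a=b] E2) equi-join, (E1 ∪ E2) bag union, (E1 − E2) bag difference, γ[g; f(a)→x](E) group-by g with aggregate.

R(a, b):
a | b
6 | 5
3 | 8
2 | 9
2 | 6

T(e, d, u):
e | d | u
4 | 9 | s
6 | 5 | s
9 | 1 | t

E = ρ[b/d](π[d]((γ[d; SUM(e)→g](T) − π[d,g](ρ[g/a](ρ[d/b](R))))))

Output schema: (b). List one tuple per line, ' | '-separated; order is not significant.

Per-node cardinality:
  T → 3
  γ[d; SUM(e)→g](T) → 3
  R → 4
  ρ[d/b](R) → 4
  ρ[g/a](ρ[d/b](R)) → 4
  π[d,g](ρ[g/a](ρ[d/b](R))) → 4
  (γ[d; SUM(e)→g](T) − π[d,g](ρ[g/a](ρ[d/b](R)))) → 2
  π[d]((γ[d; SUM(e)→g](T) − π[d,g](ρ[g/a](ρ[d/b](R))))) → 2
  ρ[b/d](π[d]((γ[d; SUM(e)→g](T) − π[d,g](ρ[g/a](ρ[d/b](R)))))) → 2

== RESULT ==
b
1
9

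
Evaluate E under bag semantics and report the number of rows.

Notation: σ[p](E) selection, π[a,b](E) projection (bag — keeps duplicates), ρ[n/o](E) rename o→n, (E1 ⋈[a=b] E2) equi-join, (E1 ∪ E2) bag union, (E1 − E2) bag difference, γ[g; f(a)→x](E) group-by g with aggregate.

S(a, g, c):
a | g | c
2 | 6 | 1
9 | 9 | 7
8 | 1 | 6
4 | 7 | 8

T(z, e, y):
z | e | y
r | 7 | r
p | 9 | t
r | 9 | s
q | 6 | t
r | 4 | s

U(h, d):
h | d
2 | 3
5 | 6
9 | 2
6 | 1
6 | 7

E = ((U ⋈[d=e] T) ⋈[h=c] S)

Per-node cardinality:
  U → 5
  T → 5
  (U ⋈[d=e] T) → 2
  S → 4
  ((U ⋈[d=e] T) ⋈[h=c] S) → 1

|E| = 1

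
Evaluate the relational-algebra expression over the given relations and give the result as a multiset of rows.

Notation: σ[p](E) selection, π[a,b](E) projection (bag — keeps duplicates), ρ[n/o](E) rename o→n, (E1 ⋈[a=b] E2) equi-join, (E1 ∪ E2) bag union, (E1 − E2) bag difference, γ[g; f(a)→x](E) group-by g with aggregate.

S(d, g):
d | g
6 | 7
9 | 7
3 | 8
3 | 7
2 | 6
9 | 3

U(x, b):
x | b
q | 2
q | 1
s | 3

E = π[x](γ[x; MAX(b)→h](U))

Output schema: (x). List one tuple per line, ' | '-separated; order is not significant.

Per-node cardinality:
  U → 3
  γ[x; MAX(b)→h](U) → 2
  π[x](γ[x; MAX(b)→h](U)) → 2

== RESULT ==
x
q
s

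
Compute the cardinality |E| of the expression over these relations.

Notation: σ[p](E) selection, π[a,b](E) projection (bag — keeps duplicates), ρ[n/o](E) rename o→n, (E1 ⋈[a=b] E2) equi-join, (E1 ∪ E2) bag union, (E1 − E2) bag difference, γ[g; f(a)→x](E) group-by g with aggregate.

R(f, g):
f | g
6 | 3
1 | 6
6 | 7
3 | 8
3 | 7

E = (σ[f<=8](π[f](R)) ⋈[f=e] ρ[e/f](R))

Stepwise |·|:
  R → 5
  π[f](R) → 5
  σ[f<=8](π[f](R)) → 5
  R → 5
  ρ[e/f](R) → 5
  (σ[f<=8](π[f](R)) ⋈[f=e] ρ[e/f](R)) → 9

|E| = 9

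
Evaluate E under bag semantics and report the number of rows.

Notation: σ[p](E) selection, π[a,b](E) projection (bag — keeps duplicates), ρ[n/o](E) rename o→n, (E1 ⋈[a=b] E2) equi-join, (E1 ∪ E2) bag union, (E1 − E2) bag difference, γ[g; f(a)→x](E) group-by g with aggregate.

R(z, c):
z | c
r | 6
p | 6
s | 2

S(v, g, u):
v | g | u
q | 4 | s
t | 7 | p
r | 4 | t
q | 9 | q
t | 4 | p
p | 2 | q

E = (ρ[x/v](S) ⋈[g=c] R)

Stepwise |·|:
  S → 6
  ρ[x/v](S) → 6
  R → 3
  (ρ[x/v](S) ⋈[g=c] R) → 1

|E| = 1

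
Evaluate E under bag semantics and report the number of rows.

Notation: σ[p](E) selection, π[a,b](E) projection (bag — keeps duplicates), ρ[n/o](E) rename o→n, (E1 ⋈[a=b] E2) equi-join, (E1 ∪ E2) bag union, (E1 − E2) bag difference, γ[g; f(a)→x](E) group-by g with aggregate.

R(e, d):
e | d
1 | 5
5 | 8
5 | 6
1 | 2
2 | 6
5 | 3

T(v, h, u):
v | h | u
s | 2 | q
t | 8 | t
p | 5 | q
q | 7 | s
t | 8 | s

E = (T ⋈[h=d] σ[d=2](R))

Per-node cardinality:
  T → 5
  R → 6
  σ[d=2](R) → 1
  (T ⋈[h=d] σ[d=2](R)) → 1

|E| = 1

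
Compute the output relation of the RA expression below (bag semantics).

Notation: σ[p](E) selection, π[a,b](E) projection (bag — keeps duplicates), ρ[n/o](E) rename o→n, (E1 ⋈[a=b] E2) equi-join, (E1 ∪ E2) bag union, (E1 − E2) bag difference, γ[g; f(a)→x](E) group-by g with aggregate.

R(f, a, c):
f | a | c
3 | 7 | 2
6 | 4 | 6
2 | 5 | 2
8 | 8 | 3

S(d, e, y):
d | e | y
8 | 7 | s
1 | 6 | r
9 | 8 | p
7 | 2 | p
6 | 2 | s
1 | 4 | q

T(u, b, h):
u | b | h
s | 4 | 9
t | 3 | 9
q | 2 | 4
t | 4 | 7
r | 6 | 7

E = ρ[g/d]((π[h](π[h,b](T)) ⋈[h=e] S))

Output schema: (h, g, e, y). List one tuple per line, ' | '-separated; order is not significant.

Per-node cardinality:
  T → 5
  π[h,b](T) → 5
  π[h](π[h,b](T)) → 5
  S → 6
  (π[h](π[h,b](T)) ⋈[h=e] S) → 3
  ρ[g/d]((π[h](π[h,b](T)) ⋈[h=e] S)) → 3

== RESULT ==
h | g | e | y
4 | 1 | 4 | q
7 | 8 | 7 | s
7 | 8 | 7 | s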